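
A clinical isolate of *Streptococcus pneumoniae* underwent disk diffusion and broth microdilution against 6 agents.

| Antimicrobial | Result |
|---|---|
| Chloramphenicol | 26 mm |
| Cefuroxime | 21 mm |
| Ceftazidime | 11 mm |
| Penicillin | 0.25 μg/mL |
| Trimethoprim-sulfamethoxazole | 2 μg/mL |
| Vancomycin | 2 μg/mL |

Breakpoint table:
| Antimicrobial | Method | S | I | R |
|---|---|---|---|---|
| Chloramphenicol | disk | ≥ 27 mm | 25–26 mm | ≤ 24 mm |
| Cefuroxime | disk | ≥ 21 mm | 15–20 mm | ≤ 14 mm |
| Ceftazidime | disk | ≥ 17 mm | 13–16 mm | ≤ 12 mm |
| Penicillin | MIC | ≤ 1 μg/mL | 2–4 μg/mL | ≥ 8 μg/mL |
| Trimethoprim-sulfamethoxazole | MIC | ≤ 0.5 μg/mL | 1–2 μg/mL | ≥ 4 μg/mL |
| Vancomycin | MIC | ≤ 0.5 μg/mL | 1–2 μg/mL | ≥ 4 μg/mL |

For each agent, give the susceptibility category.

I, S, R, S, I, I

Chloramphenicol 26 mm: in 25–26 mm → Intermediate
Cefuroxime 21 mm: ≥ 21 mm — susceptible
Ceftazidime 11 mm: ≤ 12 mm → R
Penicillin 0.25 μg/mL: ≤ 1 μg/mL → susceptible
Trimethoprim-sulfamethoxazole (2 μg/mL) in 1–2 μg/mL → I
Vancomycin (2 μg/mL) in 1–2 μg/mL → I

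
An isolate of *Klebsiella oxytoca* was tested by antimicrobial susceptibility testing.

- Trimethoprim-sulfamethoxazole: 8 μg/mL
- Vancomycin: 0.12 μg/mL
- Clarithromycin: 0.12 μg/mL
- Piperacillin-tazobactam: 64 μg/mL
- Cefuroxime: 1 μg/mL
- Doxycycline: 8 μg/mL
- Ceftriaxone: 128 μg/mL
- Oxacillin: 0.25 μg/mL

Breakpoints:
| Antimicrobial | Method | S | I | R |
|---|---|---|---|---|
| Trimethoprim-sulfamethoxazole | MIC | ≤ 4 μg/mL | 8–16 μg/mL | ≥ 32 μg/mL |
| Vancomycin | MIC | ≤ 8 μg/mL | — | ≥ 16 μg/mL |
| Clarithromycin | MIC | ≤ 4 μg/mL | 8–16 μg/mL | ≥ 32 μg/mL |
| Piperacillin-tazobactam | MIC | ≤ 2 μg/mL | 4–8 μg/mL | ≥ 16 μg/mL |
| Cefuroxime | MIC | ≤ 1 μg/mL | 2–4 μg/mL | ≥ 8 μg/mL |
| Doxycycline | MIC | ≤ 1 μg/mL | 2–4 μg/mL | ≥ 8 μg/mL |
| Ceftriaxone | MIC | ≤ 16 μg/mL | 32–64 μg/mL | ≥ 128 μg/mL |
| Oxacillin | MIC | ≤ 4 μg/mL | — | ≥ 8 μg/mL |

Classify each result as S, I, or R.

Trimethoprim-sulfamethoxazole 8 μg/mL: in 8–16 μg/mL → intermediate
Vancomycin 0.12 μg/mL: ≤ 8 μg/mL → susceptible
Clarithromycin (0.12 μg/mL) ≤ 4 μg/mL → Susceptible
Piperacillin-tazobactam 64 μg/mL: ≥ 16 μg/mL ⇒ resistant
Cefuroxime (1 μg/mL) ≤ 1 μg/mL → susceptible
Doxycycline (8 μg/mL) ≥ 8 μg/mL — R
Ceftriaxone 128 μg/mL: ≥ 128 μg/mL — Resistant
Oxacillin (0.25 μg/mL) ≤ 4 μg/mL → susceptible

I, S, S, R, S, R, R, S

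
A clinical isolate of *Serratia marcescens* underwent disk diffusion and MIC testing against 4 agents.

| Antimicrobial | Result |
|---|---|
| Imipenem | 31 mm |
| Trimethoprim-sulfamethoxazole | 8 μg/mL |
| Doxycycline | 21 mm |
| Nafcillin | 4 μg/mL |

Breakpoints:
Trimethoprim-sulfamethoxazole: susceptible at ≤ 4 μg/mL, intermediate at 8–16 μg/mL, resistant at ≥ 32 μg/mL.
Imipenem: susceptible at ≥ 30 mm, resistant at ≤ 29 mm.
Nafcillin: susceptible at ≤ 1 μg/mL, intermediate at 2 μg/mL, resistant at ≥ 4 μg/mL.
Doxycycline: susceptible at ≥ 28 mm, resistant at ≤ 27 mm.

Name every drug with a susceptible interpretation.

Imipenem (31 mm) ≥ 30 mm ⇒ susceptible
Trimethoprim-sulfamethoxazole 8 μg/mL: in 8–16 μg/mL — Intermediate
Doxycycline 21 mm: ≤ 27 mm → resistant
Nafcillin: 4 μg/mL is ≥ 4 μg/mL ⇒ Resistant

imipenem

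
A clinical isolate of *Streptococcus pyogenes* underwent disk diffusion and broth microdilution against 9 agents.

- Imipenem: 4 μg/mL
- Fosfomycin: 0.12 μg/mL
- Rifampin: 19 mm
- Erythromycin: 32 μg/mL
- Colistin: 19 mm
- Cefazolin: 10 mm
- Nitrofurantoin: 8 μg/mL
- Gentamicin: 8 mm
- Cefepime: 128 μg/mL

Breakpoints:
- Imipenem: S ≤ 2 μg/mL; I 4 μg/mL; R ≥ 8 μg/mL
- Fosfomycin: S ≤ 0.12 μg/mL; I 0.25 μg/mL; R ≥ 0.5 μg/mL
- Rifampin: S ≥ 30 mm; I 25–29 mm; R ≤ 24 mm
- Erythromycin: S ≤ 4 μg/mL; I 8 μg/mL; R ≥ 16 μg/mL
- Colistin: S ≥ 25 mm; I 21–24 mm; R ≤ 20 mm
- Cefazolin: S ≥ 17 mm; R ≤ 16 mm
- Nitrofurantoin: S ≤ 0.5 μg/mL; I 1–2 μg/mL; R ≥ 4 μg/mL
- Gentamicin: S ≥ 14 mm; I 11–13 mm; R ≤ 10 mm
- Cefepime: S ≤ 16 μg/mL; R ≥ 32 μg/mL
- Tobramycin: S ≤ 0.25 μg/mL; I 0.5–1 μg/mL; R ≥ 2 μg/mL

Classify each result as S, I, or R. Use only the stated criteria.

Imipenem: 4 μg/mL is = 4 μg/mL → I
Fosfomycin: 0.12 μg/mL is ≤ 0.12 μg/mL — S
Rifampin: 19 mm is ≤ 24 mm ⇒ resistant
Erythromycin (32 μg/mL) ≥ 16 μg/mL — Resistant
Colistin 19 mm: ≤ 20 mm — resistant
Cefazolin 10 mm: ≤ 16 mm → resistant
Nitrofurantoin: 8 μg/mL is ≥ 4 μg/mL — Resistant
Gentamicin (8 mm) ≤ 10 mm — R
Cefepime 128 μg/mL: ≥ 32 μg/mL → R

I, S, R, R, R, R, R, R, R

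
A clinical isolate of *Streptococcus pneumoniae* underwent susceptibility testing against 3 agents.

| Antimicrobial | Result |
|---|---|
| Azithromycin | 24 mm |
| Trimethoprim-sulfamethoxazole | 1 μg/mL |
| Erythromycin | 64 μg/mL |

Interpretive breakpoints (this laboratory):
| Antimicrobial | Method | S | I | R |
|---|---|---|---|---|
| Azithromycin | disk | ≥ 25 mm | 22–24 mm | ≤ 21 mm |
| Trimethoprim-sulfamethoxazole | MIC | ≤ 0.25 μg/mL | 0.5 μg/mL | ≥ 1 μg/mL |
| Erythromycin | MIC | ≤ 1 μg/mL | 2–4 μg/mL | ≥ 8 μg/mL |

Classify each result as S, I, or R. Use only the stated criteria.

Azithromycin 24 mm: in 22–24 mm ⇒ intermediate
Trimethoprim-sulfamethoxazole (1 μg/mL) ≥ 1 μg/mL — Resistant
Erythromycin (64 μg/mL) ≥ 8 μg/mL — resistant

I, R, R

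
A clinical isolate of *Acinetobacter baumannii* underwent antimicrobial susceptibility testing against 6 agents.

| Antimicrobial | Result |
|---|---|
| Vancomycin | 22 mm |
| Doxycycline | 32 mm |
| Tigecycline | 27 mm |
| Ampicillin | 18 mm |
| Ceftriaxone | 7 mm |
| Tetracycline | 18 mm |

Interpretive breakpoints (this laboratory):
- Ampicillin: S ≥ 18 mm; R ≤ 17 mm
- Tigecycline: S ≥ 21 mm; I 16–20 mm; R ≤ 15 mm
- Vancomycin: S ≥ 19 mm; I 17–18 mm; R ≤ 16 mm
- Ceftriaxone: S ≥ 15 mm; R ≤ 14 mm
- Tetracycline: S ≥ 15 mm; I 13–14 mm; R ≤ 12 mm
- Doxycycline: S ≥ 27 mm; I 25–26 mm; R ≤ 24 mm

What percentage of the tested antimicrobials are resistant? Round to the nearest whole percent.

17%

Vancomycin 22 mm: ≥ 19 mm → Susceptible
Doxycycline 32 mm: ≥ 27 mm ⇒ S
Tigecycline 27 mm: ≥ 21 mm — S
Ampicillin: 18 mm is ≥ 18 mm → Susceptible
Ceftriaxone 7 mm: ≤ 14 mm — resistant
Tetracycline 18 mm: ≥ 15 mm ⇒ S
Resistant: 1/6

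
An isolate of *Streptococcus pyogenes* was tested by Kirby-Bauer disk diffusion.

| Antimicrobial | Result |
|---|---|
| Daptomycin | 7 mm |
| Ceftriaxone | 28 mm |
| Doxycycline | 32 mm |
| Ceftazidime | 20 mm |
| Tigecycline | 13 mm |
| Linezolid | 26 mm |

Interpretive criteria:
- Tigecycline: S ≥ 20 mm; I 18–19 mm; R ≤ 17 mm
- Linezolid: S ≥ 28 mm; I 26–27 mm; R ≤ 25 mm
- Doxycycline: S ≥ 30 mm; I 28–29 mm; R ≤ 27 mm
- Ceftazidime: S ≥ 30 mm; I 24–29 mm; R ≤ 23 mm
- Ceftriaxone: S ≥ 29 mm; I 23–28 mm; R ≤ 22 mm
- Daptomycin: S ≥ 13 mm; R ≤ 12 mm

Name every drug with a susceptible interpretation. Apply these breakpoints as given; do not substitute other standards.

Daptomycin: 7 mm is ≤ 12 mm ⇒ Resistant
Ceftriaxone: 28 mm is in 23–28 mm — intermediate
Doxycycline 32 mm: ≥ 30 mm — susceptible
Ceftazidime: 20 mm is ≤ 23 mm → Resistant
Tigecycline: 13 mm is ≤ 17 mm → resistant
Linezolid 26 mm: in 26–27 mm — I

doxycycline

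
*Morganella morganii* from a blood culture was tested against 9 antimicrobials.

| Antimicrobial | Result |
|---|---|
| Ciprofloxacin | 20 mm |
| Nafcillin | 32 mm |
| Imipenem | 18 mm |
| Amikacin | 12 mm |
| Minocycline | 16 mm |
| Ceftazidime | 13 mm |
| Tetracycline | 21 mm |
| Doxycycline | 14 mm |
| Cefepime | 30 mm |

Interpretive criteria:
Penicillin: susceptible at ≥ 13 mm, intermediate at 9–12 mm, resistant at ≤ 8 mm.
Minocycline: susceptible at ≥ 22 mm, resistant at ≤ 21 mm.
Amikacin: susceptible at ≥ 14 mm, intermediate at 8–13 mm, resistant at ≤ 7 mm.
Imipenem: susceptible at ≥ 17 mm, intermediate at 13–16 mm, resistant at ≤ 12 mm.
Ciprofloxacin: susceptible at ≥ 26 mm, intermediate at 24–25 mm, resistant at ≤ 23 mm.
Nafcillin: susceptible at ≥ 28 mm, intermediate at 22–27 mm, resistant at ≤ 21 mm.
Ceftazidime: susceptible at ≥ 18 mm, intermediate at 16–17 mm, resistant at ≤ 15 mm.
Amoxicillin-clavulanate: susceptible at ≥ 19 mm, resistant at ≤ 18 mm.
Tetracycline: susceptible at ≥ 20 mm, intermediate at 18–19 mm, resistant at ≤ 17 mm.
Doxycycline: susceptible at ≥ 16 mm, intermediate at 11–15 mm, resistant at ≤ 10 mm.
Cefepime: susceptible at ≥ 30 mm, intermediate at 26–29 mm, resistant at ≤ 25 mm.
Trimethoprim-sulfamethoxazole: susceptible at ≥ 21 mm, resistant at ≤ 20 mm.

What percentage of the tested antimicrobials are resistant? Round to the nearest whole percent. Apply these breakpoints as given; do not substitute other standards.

33%

Ciprofloxacin 20 mm: ≤ 23 mm — Resistant
Nafcillin 32 mm: ≥ 28 mm → S
Imipenem 18 mm: ≥ 17 mm ⇒ susceptible
Amikacin 12 mm: in 8–13 mm ⇒ Intermediate
Minocycline 16 mm: ≤ 21 mm ⇒ Resistant
Ceftazidime: 13 mm is ≤ 15 mm → R
Tetracycline: 21 mm is ≥ 20 mm → susceptible
Doxycycline 14 mm: in 11–15 mm — Intermediate
Cefepime: 30 mm is ≥ 30 mm → susceptible
Resistant: 3/9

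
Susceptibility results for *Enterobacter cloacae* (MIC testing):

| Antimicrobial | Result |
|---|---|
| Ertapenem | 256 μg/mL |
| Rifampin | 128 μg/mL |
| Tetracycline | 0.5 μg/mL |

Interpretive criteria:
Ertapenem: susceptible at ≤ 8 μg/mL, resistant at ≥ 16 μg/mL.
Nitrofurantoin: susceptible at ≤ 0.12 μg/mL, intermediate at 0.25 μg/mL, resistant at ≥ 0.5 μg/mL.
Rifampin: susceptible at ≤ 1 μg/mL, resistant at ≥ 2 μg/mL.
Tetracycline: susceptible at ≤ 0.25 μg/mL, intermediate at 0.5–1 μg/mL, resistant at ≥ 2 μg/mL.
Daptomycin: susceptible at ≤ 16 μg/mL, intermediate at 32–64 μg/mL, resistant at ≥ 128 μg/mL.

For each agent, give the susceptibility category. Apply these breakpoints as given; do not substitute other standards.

Ertapenem (256 μg/mL) ≥ 16 μg/mL — resistant
Rifampin 128 μg/mL: ≥ 2 μg/mL → Resistant
Tetracycline: 0.5 μg/mL is in 0.5–1 μg/mL ⇒ I

R, R, I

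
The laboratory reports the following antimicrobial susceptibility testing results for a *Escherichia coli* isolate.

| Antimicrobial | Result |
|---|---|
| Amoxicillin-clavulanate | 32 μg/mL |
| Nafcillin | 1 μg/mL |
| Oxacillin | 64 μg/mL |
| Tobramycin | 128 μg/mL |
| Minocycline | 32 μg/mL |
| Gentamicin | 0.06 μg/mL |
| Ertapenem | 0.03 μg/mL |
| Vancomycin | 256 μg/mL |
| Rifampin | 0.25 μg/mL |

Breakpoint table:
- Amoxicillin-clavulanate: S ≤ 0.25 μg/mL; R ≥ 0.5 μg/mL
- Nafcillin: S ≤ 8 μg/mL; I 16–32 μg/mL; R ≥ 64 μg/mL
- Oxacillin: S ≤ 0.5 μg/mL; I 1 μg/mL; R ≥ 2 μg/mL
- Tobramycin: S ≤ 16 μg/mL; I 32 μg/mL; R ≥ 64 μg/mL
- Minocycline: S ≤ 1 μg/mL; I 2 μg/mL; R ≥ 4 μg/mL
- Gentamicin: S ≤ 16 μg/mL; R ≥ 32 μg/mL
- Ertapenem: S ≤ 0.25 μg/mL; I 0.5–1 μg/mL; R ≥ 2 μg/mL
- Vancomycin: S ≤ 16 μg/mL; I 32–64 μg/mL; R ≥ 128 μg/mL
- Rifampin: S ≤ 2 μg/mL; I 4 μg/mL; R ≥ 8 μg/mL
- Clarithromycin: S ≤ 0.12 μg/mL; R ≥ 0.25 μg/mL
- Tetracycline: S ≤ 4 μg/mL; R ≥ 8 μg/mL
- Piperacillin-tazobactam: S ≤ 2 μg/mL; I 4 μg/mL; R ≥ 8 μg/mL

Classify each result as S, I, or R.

Amoxicillin-clavulanate 32 μg/mL: ≥ 0.5 μg/mL → Resistant
Nafcillin 1 μg/mL: ≤ 8 μg/mL → S
Oxacillin: 64 μg/mL is ≥ 2 μg/mL ⇒ R
Tobramycin (128 μg/mL) ≥ 64 μg/mL → resistant
Minocycline: 32 μg/mL is ≥ 4 μg/mL — Resistant
Gentamicin 0.06 μg/mL: ≤ 16 μg/mL ⇒ S
Ertapenem 0.03 μg/mL: ≤ 0.25 μg/mL — S
Vancomycin: 256 μg/mL is ≥ 128 μg/mL → Resistant
Rifampin (0.25 μg/mL) ≤ 2 μg/mL ⇒ susceptible

R, S, R, R, R, S, S, R, S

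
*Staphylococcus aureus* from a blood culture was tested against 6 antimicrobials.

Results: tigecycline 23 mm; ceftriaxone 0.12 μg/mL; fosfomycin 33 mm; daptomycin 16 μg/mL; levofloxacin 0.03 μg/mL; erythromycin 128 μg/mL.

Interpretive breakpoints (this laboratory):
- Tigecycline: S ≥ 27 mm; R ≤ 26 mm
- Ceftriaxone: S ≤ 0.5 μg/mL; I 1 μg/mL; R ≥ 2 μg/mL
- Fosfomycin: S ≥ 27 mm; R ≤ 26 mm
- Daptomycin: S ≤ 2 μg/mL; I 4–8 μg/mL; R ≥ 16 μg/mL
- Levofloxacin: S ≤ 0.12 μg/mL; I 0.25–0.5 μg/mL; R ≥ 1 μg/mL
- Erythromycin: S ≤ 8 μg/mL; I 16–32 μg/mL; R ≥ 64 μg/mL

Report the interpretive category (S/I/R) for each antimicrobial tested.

Tigecycline: 23 mm is ≤ 26 mm — R
Ceftriaxone: 0.12 μg/mL is ≤ 0.5 μg/mL → susceptible
Fosfomycin (33 mm) ≥ 27 mm → susceptible
Daptomycin (16 μg/mL) ≥ 16 μg/mL ⇒ resistant
Levofloxacin: 0.03 μg/mL is ≤ 0.12 μg/mL ⇒ S
Erythromycin 128 μg/mL: ≥ 64 μg/mL → Resistant

R, S, S, R, S, R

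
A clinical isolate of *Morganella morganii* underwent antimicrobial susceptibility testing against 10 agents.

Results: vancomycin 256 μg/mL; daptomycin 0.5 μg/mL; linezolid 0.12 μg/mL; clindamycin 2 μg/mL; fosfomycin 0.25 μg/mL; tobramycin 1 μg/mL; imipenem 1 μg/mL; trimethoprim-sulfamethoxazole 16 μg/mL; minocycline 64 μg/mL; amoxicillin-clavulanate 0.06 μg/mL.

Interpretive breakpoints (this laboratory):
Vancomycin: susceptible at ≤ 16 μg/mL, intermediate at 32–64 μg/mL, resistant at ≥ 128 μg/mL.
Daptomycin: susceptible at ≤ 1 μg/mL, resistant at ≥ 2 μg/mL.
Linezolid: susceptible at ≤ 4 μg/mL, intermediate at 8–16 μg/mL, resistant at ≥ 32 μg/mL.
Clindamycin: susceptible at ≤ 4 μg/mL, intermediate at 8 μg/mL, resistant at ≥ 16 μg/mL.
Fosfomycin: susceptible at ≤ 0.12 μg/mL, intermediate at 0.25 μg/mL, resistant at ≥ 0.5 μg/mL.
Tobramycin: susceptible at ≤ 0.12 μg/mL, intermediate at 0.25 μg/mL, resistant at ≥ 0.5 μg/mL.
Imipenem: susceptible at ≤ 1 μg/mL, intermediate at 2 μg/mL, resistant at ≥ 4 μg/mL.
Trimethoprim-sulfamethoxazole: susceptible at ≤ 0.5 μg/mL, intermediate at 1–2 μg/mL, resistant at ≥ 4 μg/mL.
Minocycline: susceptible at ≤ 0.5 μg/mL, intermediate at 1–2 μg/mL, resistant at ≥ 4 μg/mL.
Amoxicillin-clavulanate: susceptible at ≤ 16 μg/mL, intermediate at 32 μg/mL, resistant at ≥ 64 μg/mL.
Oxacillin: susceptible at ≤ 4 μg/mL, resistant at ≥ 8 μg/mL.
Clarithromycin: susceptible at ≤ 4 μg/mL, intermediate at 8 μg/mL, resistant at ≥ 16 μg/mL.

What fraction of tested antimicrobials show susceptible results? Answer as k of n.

Vancomycin 256 μg/mL: ≥ 128 μg/mL ⇒ resistant
Daptomycin (0.5 μg/mL) ≤ 1 μg/mL — susceptible
Linezolid (0.12 μg/mL) ≤ 4 μg/mL → S
Clindamycin: 2 μg/mL is ≤ 4 μg/mL → susceptible
Fosfomycin 0.25 μg/mL: = 0.25 μg/mL → I
Tobramycin 1 μg/mL: ≥ 0.5 μg/mL → Resistant
Imipenem (1 μg/mL) ≤ 1 μg/mL → S
Trimethoprim-sulfamethoxazole (16 μg/mL) ≥ 4 μg/mL — resistant
Minocycline 64 μg/mL: ≥ 4 μg/mL — R
Amoxicillin-clavulanate (0.06 μg/mL) ≤ 16 μg/mL → susceptible
Susceptible: 5/10

5 of 10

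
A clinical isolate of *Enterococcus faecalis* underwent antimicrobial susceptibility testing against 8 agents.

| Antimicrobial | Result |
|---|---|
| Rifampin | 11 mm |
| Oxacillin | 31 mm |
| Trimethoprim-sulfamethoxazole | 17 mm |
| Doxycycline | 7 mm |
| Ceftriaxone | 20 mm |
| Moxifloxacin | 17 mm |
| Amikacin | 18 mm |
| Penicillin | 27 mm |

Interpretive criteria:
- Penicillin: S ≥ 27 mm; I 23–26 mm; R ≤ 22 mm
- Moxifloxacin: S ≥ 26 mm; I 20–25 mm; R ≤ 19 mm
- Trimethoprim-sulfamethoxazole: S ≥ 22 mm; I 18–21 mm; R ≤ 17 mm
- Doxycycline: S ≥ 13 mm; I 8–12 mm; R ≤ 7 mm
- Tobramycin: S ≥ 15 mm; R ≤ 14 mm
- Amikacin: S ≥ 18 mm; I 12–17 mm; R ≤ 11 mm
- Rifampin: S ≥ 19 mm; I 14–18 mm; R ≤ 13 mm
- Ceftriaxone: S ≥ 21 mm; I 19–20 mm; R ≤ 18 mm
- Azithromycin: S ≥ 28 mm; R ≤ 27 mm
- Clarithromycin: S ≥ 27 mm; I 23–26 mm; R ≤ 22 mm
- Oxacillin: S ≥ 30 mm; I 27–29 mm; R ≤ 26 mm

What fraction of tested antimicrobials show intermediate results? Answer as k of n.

1 of 8

Rifampin: 11 mm is ≤ 13 mm → Resistant
Oxacillin (31 mm) ≥ 30 mm ⇒ S
Trimethoprim-sulfamethoxazole: 17 mm is ≤ 17 mm ⇒ Resistant
Doxycycline 7 mm: ≤ 7 mm — resistant
Ceftriaxone 20 mm: in 19–20 mm ⇒ I
Moxifloxacin (17 mm) ≤ 19 mm ⇒ resistant
Amikacin: 18 mm is ≥ 18 mm — S
Penicillin: 27 mm is ≥ 27 mm — Susceptible
Intermediate: 1/8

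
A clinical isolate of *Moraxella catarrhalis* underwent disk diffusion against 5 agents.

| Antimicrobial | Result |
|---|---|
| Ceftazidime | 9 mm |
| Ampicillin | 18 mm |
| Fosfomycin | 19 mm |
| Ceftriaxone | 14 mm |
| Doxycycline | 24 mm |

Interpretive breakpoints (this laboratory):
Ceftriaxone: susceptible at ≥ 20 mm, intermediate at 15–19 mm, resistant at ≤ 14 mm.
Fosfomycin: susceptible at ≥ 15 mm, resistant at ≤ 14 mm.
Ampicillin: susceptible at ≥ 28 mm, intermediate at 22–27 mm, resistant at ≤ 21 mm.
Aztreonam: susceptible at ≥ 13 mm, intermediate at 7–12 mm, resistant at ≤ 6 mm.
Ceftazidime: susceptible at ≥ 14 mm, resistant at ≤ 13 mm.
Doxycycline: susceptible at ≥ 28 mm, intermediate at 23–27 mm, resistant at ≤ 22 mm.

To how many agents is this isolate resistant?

3

Ceftazidime 9 mm: ≤ 13 mm ⇒ Resistant
Ampicillin 18 mm: ≤ 21 mm ⇒ R
Fosfomycin 19 mm: ≥ 15 mm — Susceptible
Ceftriaxone: 14 mm is ≤ 14 mm → resistant
Doxycycline (24 mm) in 23–27 mm ⇒ I
Resistant: 3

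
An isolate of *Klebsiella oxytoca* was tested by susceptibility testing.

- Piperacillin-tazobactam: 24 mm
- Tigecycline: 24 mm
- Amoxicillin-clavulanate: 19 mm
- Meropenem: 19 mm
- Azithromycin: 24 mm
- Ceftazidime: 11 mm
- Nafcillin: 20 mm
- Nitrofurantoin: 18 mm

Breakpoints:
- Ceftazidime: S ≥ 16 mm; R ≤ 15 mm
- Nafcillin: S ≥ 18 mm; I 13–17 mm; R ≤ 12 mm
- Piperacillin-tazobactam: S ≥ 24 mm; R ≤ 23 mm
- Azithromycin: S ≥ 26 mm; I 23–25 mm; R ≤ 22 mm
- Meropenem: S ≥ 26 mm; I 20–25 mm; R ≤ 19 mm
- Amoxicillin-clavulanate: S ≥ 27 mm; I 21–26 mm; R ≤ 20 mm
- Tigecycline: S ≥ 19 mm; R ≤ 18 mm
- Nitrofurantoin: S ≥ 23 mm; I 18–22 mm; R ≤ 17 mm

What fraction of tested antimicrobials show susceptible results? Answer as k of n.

3 of 8

Piperacillin-tazobactam 24 mm: ≥ 24 mm → Susceptible
Tigecycline (24 mm) ≥ 19 mm — S
Amoxicillin-clavulanate 19 mm: ≤ 20 mm ⇒ resistant
Meropenem (19 mm) ≤ 19 mm — Resistant
Azithromycin (24 mm) in 23–25 mm — Intermediate
Ceftazidime: 11 mm is ≤ 15 mm → resistant
Nafcillin: 20 mm is ≥ 18 mm — S
Nitrofurantoin 18 mm: in 18–22 mm → Intermediate
Susceptible: 3/8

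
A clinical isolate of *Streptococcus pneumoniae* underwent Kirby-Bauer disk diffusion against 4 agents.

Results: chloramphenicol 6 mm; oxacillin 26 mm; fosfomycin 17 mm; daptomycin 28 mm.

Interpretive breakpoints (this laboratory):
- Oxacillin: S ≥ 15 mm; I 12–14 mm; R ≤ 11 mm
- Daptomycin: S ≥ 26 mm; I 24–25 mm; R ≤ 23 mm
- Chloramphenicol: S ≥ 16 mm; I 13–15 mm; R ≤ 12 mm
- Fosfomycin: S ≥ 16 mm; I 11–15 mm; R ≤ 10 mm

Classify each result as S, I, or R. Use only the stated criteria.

R, S, S, S

Chloramphenicol 6 mm: ≤ 12 mm ⇒ R
Oxacillin 26 mm: ≥ 15 mm ⇒ S
Fosfomycin: 17 mm is ≥ 16 mm → Susceptible
Daptomycin (28 mm) ≥ 26 mm ⇒ S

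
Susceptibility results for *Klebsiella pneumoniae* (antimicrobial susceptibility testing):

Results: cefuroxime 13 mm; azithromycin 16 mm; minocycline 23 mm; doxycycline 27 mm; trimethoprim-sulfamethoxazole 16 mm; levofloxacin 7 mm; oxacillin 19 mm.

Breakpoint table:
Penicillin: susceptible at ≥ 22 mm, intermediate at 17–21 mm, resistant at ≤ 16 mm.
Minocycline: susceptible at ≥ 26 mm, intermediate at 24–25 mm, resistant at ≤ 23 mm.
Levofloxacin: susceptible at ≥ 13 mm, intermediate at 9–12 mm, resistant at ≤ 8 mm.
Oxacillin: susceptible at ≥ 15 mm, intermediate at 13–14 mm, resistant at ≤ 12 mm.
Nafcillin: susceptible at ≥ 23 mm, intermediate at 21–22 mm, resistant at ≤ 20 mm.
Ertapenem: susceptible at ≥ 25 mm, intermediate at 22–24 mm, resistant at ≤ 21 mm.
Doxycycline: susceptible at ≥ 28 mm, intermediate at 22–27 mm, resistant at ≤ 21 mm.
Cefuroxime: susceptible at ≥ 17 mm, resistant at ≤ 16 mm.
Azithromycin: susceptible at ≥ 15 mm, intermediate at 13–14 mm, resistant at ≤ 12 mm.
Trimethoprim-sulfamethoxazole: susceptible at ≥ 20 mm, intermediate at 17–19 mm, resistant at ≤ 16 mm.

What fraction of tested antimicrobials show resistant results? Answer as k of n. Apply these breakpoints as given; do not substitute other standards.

4 of 7

Cefuroxime 13 mm: ≤ 16 mm — Resistant
Azithromycin: 16 mm is ≥ 15 mm — Susceptible
Minocycline (23 mm) ≤ 23 mm ⇒ Resistant
Doxycycline: 27 mm is in 22–27 mm — intermediate
Trimethoprim-sulfamethoxazole (16 mm) ≤ 16 mm ⇒ resistant
Levofloxacin (7 mm) ≤ 8 mm — R
Oxacillin: 19 mm is ≥ 15 mm → susceptible
Resistant: 4/7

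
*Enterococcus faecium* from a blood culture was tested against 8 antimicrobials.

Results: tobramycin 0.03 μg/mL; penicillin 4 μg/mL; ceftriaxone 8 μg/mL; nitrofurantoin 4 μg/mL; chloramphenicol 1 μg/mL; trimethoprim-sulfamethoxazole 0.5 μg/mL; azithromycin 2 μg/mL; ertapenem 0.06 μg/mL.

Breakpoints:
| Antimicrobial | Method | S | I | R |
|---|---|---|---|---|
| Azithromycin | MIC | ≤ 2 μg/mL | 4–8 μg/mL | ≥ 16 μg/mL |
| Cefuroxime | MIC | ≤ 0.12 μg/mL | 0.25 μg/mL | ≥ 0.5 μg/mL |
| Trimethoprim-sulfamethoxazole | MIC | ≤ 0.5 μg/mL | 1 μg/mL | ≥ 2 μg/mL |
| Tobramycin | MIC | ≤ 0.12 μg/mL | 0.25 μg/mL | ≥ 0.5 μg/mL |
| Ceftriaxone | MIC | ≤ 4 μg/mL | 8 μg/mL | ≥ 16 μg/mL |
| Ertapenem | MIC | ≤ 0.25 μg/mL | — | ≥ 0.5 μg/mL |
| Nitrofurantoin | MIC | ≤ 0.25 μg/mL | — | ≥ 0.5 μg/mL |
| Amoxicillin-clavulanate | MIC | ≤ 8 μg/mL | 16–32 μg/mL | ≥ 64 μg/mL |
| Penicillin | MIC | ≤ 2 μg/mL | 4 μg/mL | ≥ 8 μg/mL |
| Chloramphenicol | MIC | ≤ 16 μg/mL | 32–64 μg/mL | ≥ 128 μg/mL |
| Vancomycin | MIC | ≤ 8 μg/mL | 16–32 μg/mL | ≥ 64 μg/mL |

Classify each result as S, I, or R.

Tobramycin (0.03 μg/mL) ≤ 0.12 μg/mL — susceptible
Penicillin (4 μg/mL) = 4 μg/mL — intermediate
Ceftriaxone (8 μg/mL) = 8 μg/mL ⇒ Intermediate
Nitrofurantoin (4 μg/mL) ≥ 0.5 μg/mL — Resistant
Chloramphenicol 1 μg/mL: ≤ 16 μg/mL → Susceptible
Trimethoprim-sulfamethoxazole: 0.5 μg/mL is ≤ 0.5 μg/mL ⇒ S
Azithromycin 2 μg/mL: ≤ 2 μg/mL ⇒ susceptible
Ertapenem: 0.06 μg/mL is ≤ 0.25 μg/mL → S

S, I, I, R, S, S, S, S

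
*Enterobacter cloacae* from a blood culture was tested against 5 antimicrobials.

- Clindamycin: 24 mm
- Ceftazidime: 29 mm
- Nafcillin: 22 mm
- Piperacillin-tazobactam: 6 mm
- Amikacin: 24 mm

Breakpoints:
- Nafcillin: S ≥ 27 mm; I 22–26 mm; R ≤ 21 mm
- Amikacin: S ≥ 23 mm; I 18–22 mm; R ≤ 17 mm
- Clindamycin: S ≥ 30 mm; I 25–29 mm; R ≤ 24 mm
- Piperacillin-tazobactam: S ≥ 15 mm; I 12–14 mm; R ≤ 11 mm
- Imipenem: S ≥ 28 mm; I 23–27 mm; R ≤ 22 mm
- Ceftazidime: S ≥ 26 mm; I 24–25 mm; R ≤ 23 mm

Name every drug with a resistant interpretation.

Clindamycin: 24 mm is ≤ 24 mm ⇒ Resistant
Ceftazidime: 29 mm is ≥ 26 mm → Susceptible
Nafcillin (22 mm) in 22–26 mm → I
Piperacillin-tazobactam 6 mm: ≤ 11 mm — resistant
Amikacin 24 mm: ≥ 23 mm → Susceptible

clindamycin, piperacillin-tazobactam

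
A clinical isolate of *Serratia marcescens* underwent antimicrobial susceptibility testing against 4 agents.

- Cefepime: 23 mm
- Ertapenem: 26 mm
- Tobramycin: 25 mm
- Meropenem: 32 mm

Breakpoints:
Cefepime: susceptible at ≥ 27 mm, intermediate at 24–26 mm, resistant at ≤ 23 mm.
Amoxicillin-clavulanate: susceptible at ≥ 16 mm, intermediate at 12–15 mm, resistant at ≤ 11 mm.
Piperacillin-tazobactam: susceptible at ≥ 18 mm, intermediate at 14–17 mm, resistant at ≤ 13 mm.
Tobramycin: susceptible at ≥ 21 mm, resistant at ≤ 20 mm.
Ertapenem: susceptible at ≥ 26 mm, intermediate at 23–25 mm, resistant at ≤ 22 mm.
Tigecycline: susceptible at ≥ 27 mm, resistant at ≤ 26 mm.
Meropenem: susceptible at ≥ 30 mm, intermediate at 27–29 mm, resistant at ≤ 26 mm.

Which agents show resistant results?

cefepime

Cefepime 23 mm: ≤ 23 mm — R
Ertapenem: 26 mm is ≥ 26 mm ⇒ susceptible
Tobramycin 25 mm: ≥ 21 mm → S
Meropenem: 32 mm is ≥ 30 mm — S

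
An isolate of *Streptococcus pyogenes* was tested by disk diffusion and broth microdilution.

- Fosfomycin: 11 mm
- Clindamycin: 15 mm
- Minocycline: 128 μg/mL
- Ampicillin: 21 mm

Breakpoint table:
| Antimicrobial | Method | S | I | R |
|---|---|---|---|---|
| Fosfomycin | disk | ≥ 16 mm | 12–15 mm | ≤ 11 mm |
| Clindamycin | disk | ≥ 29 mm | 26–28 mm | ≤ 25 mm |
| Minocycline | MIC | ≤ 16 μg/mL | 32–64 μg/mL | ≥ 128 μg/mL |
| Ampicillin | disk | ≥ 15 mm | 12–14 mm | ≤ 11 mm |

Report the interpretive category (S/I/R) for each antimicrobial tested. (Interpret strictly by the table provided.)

R, R, R, S

Fosfomycin 11 mm: ≤ 11 mm — Resistant
Clindamycin 15 mm: ≤ 25 mm — resistant
Minocycline (128 μg/mL) ≥ 128 μg/mL ⇒ resistant
Ampicillin: 21 mm is ≥ 15 mm ⇒ susceptible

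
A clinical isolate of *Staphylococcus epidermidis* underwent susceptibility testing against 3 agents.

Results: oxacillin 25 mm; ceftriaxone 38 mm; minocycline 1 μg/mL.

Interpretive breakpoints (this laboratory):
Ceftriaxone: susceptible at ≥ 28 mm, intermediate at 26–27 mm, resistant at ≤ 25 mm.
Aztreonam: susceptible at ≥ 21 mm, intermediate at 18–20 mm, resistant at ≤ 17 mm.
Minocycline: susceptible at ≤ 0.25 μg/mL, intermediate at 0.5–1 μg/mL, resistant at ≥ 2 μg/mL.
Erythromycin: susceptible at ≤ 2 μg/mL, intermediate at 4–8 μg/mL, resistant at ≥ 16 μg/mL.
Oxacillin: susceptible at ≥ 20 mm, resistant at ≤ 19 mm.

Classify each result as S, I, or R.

S, S, I

Oxacillin (25 mm) ≥ 20 mm ⇒ S
Ceftriaxone: 38 mm is ≥ 28 mm → S
Minocycline: 1 μg/mL is in 0.5–1 μg/mL — Intermediate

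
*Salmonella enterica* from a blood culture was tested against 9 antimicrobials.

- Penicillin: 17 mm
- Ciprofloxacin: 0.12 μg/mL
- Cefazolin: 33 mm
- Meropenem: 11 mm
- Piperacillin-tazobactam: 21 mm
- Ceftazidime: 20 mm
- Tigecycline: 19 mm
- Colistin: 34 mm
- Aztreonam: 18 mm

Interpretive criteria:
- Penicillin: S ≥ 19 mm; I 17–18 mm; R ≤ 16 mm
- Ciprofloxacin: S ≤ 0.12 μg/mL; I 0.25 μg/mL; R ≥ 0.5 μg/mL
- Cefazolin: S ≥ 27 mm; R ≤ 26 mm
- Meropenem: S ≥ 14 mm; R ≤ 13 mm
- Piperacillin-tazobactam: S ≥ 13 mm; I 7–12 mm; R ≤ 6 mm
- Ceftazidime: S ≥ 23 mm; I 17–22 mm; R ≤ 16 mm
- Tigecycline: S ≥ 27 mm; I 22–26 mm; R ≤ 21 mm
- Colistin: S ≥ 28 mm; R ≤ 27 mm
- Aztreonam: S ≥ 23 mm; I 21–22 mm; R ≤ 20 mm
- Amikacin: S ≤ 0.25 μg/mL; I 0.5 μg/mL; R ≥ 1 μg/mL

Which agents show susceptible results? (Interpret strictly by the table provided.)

Penicillin (17 mm) in 17–18 mm — Intermediate
Ciprofloxacin 0.12 μg/mL: ≤ 0.12 μg/mL — S
Cefazolin: 33 mm is ≥ 27 mm → susceptible
Meropenem 11 mm: ≤ 13 mm — resistant
Piperacillin-tazobactam (21 mm) ≥ 13 mm ⇒ S
Ceftazidime 20 mm: in 17–22 mm — I
Tigecycline 19 mm: ≤ 21 mm → resistant
Colistin (34 mm) ≥ 28 mm — S
Aztreonam 18 mm: ≤ 20 mm ⇒ R

ciprofloxacin, cefazolin, piperacillin-tazobactam, colistin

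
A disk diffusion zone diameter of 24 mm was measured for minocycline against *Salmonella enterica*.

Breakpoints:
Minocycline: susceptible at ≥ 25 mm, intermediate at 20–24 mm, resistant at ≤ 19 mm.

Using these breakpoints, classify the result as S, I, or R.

I

Minocycline: 24 mm is in 20–24 mm → I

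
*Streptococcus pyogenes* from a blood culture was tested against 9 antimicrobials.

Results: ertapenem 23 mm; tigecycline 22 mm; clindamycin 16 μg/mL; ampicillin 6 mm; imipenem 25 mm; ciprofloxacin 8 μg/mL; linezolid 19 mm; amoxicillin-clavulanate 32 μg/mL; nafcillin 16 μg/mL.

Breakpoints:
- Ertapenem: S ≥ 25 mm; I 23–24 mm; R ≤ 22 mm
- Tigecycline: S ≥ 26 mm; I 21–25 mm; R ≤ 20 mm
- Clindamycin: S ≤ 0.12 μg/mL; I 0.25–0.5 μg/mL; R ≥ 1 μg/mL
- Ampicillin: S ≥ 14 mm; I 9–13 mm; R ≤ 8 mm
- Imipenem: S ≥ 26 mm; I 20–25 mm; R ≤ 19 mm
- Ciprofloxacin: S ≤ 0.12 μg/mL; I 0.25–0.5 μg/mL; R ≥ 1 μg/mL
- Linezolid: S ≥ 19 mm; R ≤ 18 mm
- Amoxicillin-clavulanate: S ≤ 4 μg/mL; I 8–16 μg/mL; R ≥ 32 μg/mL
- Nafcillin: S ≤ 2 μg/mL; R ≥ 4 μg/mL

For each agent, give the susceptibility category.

Ertapenem (23 mm) in 23–24 mm ⇒ Intermediate
Tigecycline 22 mm: in 21–25 mm — Intermediate
Clindamycin: 16 μg/mL is ≥ 1 μg/mL ⇒ Resistant
Ampicillin 6 mm: ≤ 8 mm ⇒ R
Imipenem 25 mm: in 20–25 mm ⇒ Intermediate
Ciprofloxacin (8 μg/mL) ≥ 1 μg/mL — resistant
Linezolid: 19 mm is ≥ 19 mm — susceptible
Amoxicillin-clavulanate 32 μg/mL: ≥ 32 μg/mL ⇒ resistant
Nafcillin 16 μg/mL: ≥ 4 μg/mL → resistant

I, I, R, R, I, R, S, R, R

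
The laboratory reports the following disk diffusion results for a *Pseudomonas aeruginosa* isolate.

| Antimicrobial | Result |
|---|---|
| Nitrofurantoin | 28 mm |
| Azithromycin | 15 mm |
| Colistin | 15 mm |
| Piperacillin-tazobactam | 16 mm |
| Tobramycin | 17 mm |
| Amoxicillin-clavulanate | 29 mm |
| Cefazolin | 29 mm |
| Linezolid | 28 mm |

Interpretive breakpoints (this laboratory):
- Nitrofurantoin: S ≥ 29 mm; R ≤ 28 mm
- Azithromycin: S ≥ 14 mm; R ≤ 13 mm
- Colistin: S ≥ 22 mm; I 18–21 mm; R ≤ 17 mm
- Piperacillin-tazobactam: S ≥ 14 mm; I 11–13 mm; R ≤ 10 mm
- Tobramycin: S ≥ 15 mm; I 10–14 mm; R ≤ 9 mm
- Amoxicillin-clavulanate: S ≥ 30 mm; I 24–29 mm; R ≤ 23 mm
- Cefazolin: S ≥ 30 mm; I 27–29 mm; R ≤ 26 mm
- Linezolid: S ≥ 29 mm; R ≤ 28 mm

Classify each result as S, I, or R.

Nitrofurantoin 28 mm: ≤ 28 mm → Resistant
Azithromycin (15 mm) ≥ 14 mm ⇒ susceptible
Colistin: 15 mm is ≤ 17 mm ⇒ R
Piperacillin-tazobactam: 16 mm is ≥ 14 mm → S
Tobramycin: 17 mm is ≥ 15 mm ⇒ susceptible
Amoxicillin-clavulanate 29 mm: in 24–29 mm ⇒ intermediate
Cefazolin: 29 mm is in 27–29 mm — intermediate
Linezolid 28 mm: ≤ 28 mm ⇒ Resistant

R, S, R, S, S, I, I, R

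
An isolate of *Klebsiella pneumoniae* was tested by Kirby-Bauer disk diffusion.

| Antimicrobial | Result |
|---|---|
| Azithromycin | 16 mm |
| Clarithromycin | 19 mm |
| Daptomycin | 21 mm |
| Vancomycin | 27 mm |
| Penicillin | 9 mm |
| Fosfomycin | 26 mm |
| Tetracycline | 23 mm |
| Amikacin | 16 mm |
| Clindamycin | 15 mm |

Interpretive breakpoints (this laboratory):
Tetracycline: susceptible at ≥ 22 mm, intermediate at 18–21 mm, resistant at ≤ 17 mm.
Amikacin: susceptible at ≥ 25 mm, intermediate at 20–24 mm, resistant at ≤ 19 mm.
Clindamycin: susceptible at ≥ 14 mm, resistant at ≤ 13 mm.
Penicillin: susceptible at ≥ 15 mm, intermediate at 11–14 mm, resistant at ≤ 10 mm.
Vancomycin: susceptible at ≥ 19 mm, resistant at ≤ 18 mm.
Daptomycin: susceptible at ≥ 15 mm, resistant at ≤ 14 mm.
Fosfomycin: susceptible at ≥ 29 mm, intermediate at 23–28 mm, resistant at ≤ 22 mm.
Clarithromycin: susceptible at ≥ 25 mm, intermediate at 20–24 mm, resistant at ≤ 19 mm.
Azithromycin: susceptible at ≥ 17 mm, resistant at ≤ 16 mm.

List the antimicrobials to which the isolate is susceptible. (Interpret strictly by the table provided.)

daptomycin, vancomycin, tetracycline, clindamycin

Azithromycin 16 mm: ≤ 16 mm — Resistant
Clarithromycin 19 mm: ≤ 19 mm → resistant
Daptomycin: 21 mm is ≥ 15 mm ⇒ susceptible
Vancomycin (27 mm) ≥ 19 mm → susceptible
Penicillin 9 mm: ≤ 10 mm → resistant
Fosfomycin 26 mm: in 23–28 mm — Intermediate
Tetracycline: 23 mm is ≥ 22 mm → Susceptible
Amikacin 16 mm: ≤ 19 mm ⇒ Resistant
Clindamycin 15 mm: ≥ 14 mm — Susceptible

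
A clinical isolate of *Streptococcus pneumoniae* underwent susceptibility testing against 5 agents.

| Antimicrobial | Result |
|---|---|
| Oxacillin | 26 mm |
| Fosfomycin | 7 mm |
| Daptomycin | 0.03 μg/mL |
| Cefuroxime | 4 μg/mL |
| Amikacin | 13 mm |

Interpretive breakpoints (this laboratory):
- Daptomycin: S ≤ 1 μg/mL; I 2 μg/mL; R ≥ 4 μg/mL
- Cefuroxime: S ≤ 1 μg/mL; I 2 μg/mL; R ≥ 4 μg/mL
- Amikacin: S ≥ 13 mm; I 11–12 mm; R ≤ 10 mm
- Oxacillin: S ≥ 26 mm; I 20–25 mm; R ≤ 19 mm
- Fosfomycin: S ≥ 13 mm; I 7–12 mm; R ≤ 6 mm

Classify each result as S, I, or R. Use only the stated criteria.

S, I, S, R, S

Oxacillin 26 mm: ≥ 26 mm → susceptible
Fosfomycin (7 mm) in 7–12 mm — Intermediate
Daptomycin: 0.03 μg/mL is ≤ 1 μg/mL → S
Cefuroxime (4 μg/mL) ≥ 4 μg/mL ⇒ Resistant
Amikacin: 13 mm is ≥ 13 mm — Susceptible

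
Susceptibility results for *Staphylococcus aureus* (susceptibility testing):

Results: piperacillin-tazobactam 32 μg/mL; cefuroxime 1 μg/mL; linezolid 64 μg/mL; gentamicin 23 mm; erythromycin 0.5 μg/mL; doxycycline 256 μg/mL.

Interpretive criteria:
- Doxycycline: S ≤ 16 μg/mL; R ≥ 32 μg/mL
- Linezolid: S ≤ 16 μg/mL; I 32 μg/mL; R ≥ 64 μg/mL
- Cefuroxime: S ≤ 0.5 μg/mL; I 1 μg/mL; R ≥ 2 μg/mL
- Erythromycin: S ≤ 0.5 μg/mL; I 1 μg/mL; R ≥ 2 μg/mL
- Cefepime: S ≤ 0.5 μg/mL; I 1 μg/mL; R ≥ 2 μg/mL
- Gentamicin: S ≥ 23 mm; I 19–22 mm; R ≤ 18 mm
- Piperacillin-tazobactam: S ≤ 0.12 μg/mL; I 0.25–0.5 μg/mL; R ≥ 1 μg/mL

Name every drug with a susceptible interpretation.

gentamicin, erythromycin

Piperacillin-tazobactam: 32 μg/mL is ≥ 1 μg/mL → Resistant
Cefuroxime: 1 μg/mL is = 1 μg/mL — intermediate
Linezolid 64 μg/mL: ≥ 64 μg/mL ⇒ R
Gentamicin (23 mm) ≥ 23 mm → S
Erythromycin 0.5 μg/mL: ≤ 0.5 μg/mL — susceptible
Doxycycline: 256 μg/mL is ≥ 32 μg/mL → Resistant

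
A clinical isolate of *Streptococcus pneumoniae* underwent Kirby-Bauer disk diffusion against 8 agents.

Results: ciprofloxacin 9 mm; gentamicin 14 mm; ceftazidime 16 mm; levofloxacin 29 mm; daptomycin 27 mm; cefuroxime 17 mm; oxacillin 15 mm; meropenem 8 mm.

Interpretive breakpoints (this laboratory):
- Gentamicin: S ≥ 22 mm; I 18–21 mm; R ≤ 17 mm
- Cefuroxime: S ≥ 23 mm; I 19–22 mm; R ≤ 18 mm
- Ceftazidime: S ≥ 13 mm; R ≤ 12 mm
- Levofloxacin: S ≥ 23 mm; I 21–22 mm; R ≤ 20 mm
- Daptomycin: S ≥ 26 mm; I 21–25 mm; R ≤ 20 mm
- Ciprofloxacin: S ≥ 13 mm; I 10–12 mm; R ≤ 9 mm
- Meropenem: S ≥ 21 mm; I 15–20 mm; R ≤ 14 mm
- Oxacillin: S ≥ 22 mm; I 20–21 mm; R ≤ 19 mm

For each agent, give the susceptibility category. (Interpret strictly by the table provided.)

R, R, S, S, S, R, R, R

Ciprofloxacin 9 mm: ≤ 9 mm → resistant
Gentamicin (14 mm) ≤ 17 mm ⇒ R
Ceftazidime (16 mm) ≥ 13 mm ⇒ S
Levofloxacin: 29 mm is ≥ 23 mm → Susceptible
Daptomycin: 27 mm is ≥ 26 mm ⇒ susceptible
Cefuroxime: 17 mm is ≤ 18 mm ⇒ resistant
Oxacillin (15 mm) ≤ 19 mm ⇒ resistant
Meropenem 8 mm: ≤ 14 mm → Resistant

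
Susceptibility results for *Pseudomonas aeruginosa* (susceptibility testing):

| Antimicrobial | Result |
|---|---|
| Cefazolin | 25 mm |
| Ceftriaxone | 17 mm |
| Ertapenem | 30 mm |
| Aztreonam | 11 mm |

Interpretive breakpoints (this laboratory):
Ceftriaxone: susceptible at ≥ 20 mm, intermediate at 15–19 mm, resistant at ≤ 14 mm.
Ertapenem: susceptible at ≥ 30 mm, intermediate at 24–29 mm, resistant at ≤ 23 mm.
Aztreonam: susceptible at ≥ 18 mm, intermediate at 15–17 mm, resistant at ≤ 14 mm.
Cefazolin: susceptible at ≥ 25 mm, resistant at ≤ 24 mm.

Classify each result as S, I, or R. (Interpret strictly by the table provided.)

Cefazolin (25 mm) ≥ 25 mm ⇒ S
Ceftriaxone (17 mm) in 15–19 mm → I
Ertapenem (30 mm) ≥ 30 mm ⇒ S
Aztreonam (11 mm) ≤ 14 mm — R

S, I, S, R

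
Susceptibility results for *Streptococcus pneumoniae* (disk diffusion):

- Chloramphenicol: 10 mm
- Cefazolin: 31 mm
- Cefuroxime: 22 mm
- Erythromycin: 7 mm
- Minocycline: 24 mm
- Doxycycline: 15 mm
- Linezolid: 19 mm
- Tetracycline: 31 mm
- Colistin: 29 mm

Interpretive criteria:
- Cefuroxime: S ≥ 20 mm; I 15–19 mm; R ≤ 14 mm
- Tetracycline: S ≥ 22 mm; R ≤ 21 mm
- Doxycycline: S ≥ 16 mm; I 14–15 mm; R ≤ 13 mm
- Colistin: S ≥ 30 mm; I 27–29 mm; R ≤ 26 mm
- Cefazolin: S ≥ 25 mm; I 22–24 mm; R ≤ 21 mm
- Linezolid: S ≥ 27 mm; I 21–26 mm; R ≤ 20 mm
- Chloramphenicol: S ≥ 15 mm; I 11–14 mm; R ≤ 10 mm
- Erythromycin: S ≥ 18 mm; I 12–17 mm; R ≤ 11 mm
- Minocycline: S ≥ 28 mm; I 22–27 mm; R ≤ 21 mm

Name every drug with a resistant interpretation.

chloramphenicol, erythromycin, linezolid

Chloramphenicol (10 mm) ≤ 10 mm → R
Cefazolin 31 mm: ≥ 25 mm ⇒ susceptible
Cefuroxime 22 mm: ≥ 20 mm — S
Erythromycin: 7 mm is ≤ 11 mm → Resistant
Minocycline (24 mm) in 22–27 mm — I
Doxycycline 15 mm: in 14–15 mm ⇒ intermediate
Linezolid (19 mm) ≤ 20 mm → resistant
Tetracycline (31 mm) ≥ 22 mm — Susceptible
Colistin 29 mm: in 27–29 mm → Intermediate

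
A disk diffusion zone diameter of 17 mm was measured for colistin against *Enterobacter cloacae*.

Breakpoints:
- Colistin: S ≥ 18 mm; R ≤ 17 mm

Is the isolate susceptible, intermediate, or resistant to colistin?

Colistin 17 mm: ≤ 17 mm ⇒ R

R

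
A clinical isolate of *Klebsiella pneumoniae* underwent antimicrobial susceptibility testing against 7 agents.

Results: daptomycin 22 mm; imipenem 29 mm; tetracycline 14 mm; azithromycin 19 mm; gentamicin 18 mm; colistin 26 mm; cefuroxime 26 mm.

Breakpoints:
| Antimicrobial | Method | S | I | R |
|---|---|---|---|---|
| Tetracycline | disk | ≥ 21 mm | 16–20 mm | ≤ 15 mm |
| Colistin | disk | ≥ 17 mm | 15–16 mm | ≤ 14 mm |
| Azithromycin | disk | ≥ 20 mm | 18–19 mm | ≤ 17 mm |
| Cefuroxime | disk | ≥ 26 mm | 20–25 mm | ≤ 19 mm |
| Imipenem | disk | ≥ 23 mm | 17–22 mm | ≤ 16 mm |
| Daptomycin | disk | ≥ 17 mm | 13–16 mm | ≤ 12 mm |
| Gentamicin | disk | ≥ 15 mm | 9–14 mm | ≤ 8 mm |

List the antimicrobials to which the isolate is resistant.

tetracycline

Daptomycin (22 mm) ≥ 17 mm → Susceptible
Imipenem: 29 mm is ≥ 23 mm ⇒ susceptible
Tetracycline 14 mm: ≤ 15 mm — Resistant
Azithromycin: 19 mm is in 18–19 mm — intermediate
Gentamicin: 18 mm is ≥ 15 mm → Susceptible
Colistin: 26 mm is ≥ 17 mm — Susceptible
Cefuroxime: 26 mm is ≥ 26 mm — susceptible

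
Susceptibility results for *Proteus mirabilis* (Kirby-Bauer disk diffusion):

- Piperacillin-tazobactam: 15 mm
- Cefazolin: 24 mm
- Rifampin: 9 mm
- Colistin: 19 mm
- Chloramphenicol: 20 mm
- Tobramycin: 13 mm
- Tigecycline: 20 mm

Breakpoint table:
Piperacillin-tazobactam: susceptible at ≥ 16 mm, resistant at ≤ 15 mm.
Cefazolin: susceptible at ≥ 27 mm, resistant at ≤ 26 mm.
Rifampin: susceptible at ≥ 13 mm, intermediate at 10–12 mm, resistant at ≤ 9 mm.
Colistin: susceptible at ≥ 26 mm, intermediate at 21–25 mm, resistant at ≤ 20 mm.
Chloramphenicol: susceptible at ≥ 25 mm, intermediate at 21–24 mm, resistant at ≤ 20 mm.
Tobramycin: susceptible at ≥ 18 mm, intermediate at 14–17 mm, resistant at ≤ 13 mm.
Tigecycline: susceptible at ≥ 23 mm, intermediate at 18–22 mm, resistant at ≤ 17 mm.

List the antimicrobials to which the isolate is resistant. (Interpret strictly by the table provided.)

Piperacillin-tazobactam: 15 mm is ≤ 15 mm ⇒ resistant
Cefazolin 24 mm: ≤ 26 mm → Resistant
Rifampin (9 mm) ≤ 9 mm — resistant
Colistin (19 mm) ≤ 20 mm — Resistant
Chloramphenicol (20 mm) ≤ 20 mm — R
Tobramycin: 13 mm is ≤ 13 mm — R
Tigecycline 20 mm: in 18–22 mm → I

piperacillin-tazobactam, cefazolin, rifampin, colistin, chloramphenicol, tobramycin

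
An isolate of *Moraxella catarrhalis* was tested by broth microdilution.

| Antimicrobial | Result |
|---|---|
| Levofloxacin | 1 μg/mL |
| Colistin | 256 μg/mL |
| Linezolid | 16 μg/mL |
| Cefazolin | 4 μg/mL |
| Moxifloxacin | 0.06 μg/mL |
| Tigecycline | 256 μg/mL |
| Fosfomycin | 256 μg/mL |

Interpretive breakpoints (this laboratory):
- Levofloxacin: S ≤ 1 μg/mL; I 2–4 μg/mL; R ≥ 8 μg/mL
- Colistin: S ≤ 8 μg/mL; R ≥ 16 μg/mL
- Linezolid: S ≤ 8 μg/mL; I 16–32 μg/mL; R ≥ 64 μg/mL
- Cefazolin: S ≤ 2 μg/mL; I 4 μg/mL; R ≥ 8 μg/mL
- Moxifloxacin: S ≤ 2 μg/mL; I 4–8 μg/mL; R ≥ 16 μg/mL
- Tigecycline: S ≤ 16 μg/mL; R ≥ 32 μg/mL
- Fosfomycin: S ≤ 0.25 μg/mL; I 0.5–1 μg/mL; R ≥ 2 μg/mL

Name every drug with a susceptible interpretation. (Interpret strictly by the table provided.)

Levofloxacin 1 μg/mL: ≤ 1 μg/mL ⇒ S
Colistin: 256 μg/mL is ≥ 16 μg/mL — Resistant
Linezolid: 16 μg/mL is in 16–32 μg/mL ⇒ I
Cefazolin: 4 μg/mL is = 4 μg/mL ⇒ Intermediate
Moxifloxacin: 0.06 μg/mL is ≤ 2 μg/mL — Susceptible
Tigecycline (256 μg/mL) ≥ 32 μg/mL — resistant
Fosfomycin: 256 μg/mL is ≥ 2 μg/mL — R

levofloxacin, moxifloxacin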